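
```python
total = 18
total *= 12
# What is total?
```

Answer: 216

Derivation:
Trace (tracking total):
total = 18  # -> total = 18
total *= 12  # -> total = 216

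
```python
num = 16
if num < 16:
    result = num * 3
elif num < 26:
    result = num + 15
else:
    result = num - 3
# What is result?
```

Trace (tracking result):
num = 16  # -> num = 16
if num < 16:  # condition is False
elif num < 26:  # condition is True
    result = num + 15  # -> result = 31

Answer: 31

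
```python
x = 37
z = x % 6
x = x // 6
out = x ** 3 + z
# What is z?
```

Trace (tracking z):
x = 37  # -> x = 37
z = x % 6  # -> z = 1
x = x // 6  # -> x = 6
out = x ** 3 + z  # -> out = 217

Answer: 1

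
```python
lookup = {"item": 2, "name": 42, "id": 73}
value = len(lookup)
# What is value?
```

Trace (tracking value):
lookup = {'item': 2, 'name': 42, 'id': 73}  # -> lookup = {'item': 2, 'name': 42, 'id': 73}
value = len(lookup)  # -> value = 3

Answer: 3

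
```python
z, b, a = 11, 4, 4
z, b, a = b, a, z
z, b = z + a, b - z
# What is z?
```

Trace (tracking z):
z, b, a = (11, 4, 4)  # -> z = 11, b = 4, a = 4
z, b, a = (b, a, z)  # -> z = 4, b = 4, a = 11
z, b = (z + a, b - z)  # -> z = 15, b = 0

Answer: 15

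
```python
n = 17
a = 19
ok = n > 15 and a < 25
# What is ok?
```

Answer: True

Derivation:
Trace (tracking ok):
n = 17  # -> n = 17
a = 19  # -> a = 19
ok = n > 15 and a < 25  # -> ok = True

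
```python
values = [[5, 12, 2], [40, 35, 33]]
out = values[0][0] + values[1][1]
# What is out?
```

Answer: 40

Derivation:
Trace (tracking out):
values = [[5, 12, 2], [40, 35, 33]]  # -> values = [[5, 12, 2], [40, 35, 33]]
out = values[0][0] + values[1][1]  # -> out = 40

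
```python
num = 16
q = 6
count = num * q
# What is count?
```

Answer: 96

Derivation:
Trace (tracking count):
num = 16  # -> num = 16
q = 6  # -> q = 6
count = num * q  # -> count = 96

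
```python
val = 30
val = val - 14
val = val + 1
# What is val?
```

Answer: 17

Derivation:
Trace (tracking val):
val = 30  # -> val = 30
val = val - 14  # -> val = 16
val = val + 1  # -> val = 17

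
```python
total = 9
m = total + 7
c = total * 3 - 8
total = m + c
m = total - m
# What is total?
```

Trace (tracking total):
total = 9  # -> total = 9
m = total + 7  # -> m = 16
c = total * 3 - 8  # -> c = 19
total = m + c  # -> total = 35
m = total - m  # -> m = 19

Answer: 35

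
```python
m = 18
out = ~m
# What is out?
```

Trace (tracking out):
m = 18  # -> m = 18
out = ~m  # -> out = -19

Answer: -19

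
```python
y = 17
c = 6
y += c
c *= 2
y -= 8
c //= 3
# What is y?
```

Answer: 15

Derivation:
Trace (tracking y):
y = 17  # -> y = 17
c = 6  # -> c = 6
y += c  # -> y = 23
c *= 2  # -> c = 12
y -= 8  # -> y = 15
c //= 3  # -> c = 4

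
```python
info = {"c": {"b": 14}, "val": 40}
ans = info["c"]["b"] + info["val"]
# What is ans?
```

Trace (tracking ans):
info = {'c': {'b': 14}, 'val': 40}  # -> info = {'c': {'b': 14}, 'val': 40}
ans = info['c']['b'] + info['val']  # -> ans = 54

Answer: 54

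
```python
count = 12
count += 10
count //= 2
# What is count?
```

Trace (tracking count):
count = 12  # -> count = 12
count += 10  # -> count = 22
count //= 2  # -> count = 11

Answer: 11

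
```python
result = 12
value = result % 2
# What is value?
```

Answer: 0

Derivation:
Trace (tracking value):
result = 12  # -> result = 12
value = result % 2  # -> value = 0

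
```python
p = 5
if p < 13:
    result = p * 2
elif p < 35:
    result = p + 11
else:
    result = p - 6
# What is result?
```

Answer: 10

Derivation:
Trace (tracking result):
p = 5  # -> p = 5
if p < 13:  # condition is True
    result = p * 2  # -> result = 10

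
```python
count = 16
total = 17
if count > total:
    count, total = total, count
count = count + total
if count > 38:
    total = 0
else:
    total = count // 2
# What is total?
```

Answer: 16

Derivation:
Trace (tracking total):
count = 16  # -> count = 16
total = 17  # -> total = 17
if count > total:  # condition is False
count = count + total  # -> count = 33
if count > 38:  # condition is False
else:
    total = count // 2  # -> total = 16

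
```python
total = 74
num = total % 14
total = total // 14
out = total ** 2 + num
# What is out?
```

Trace (tracking out):
total = 74  # -> total = 74
num = total % 14  # -> num = 4
total = total // 14  # -> total = 5
out = total ** 2 + num  # -> out = 29

Answer: 29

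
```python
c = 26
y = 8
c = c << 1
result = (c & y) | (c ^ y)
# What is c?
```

Answer: 52

Derivation:
Trace (tracking c):
c = 26  # -> c = 26
y = 8  # -> y = 8
c = c << 1  # -> c = 52
result = c & y | c ^ y  # -> result = 60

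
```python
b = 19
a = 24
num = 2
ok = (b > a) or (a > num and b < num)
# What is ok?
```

Answer: False

Derivation:
Trace (tracking ok):
b = 19  # -> b = 19
a = 24  # -> a = 24
num = 2  # -> num = 2
ok = b > a or (a > num and b < num)  # -> ok = False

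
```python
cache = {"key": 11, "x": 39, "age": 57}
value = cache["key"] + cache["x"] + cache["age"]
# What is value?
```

Trace (tracking value):
cache = {'key': 11, 'x': 39, 'age': 57}  # -> cache = {'key': 11, 'x': 39, 'age': 57}
value = cache['key'] + cache['x'] + cache['age']  # -> value = 107

Answer: 107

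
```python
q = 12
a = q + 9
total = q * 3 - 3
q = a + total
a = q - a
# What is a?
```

Trace (tracking a):
q = 12  # -> q = 12
a = q + 9  # -> a = 21
total = q * 3 - 3  # -> total = 33
q = a + total  # -> q = 54
a = q - a  # -> a = 33

Answer: 33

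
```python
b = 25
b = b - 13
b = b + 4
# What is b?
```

Trace (tracking b):
b = 25  # -> b = 25
b = b - 13  # -> b = 12
b = b + 4  # -> b = 16

Answer: 16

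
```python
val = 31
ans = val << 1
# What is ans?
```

Trace (tracking ans):
val = 31  # -> val = 31
ans = val << 1  # -> ans = 62

Answer: 62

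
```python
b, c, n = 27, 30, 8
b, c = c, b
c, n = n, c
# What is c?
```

Answer: 8

Derivation:
Trace (tracking c):
b, c, n = (27, 30, 8)  # -> b = 27, c = 30, n = 8
b, c = (c, b)  # -> b = 30, c = 27
c, n = (n, c)  # -> c = 8, n = 27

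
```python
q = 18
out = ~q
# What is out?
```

Answer: -19

Derivation:
Trace (tracking out):
q = 18  # -> q = 18
out = ~q  # -> out = -19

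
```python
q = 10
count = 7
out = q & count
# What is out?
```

Answer: 2

Derivation:
Trace (tracking out):
q = 10  # -> q = 10
count = 7  # -> count = 7
out = q & count  # -> out = 2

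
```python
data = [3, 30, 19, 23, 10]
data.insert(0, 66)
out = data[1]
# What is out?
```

Trace (tracking out):
data = [3, 30, 19, 23, 10]  # -> data = [3, 30, 19, 23, 10]
data.insert(0, 66)  # -> data = [66, 3, 30, 19, 23, 10]
out = data[1]  # -> out = 3

Answer: 3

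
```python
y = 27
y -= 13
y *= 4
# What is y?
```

Answer: 56

Derivation:
Trace (tracking y):
y = 27  # -> y = 27
y -= 13  # -> y = 14
y *= 4  # -> y = 56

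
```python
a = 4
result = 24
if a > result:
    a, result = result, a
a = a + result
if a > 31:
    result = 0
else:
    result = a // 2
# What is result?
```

Trace (tracking result):
a = 4  # -> a = 4
result = 24  # -> result = 24
if a > result:  # condition is False
a = a + result  # -> a = 28
if a > 31:  # condition is False
else:
    result = a // 2  # -> result = 14

Answer: 14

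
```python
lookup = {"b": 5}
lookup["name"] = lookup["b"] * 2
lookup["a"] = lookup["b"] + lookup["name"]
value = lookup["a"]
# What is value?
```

Trace (tracking value):
lookup = {'b': 5}  # -> lookup = {'b': 5}
lookup['name'] = lookup['b'] * 2  # -> lookup = {'b': 5, 'name': 10}
lookup['a'] = lookup['b'] + lookup['name']  # -> lookup = {'b': 5, 'name': 10, 'a': 15}
value = lookup['a']  # -> value = 15

Answer: 15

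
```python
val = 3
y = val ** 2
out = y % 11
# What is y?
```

Trace (tracking y):
val = 3  # -> val = 3
y = val ** 2  # -> y = 9
out = y % 11  # -> out = 9

Answer: 9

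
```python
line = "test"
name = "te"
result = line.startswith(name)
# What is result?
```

Answer: True

Derivation:
Trace (tracking result):
line = 'test'  # -> line = 'test'
name = 'te'  # -> name = 'te'
result = line.startswith(name)  # -> result = True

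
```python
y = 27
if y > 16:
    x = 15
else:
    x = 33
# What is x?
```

Trace (tracking x):
y = 27  # -> y = 27
if y > 16:  # condition is True
    x = 15  # -> x = 15

Answer: 15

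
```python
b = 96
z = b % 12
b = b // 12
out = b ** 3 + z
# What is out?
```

Answer: 512

Derivation:
Trace (tracking out):
b = 96  # -> b = 96
z = b % 12  # -> z = 0
b = b // 12  # -> b = 8
out = b ** 3 + z  # -> out = 512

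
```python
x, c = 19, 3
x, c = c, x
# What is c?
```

Trace (tracking c):
x, c = (19, 3)  # -> x = 19, c = 3
x, c = (c, x)  # -> x = 3, c = 19

Answer: 19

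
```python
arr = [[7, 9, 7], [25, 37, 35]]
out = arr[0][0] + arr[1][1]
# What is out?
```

Trace (tracking out):
arr = [[7, 9, 7], [25, 37, 35]]  # -> arr = [[7, 9, 7], [25, 37, 35]]
out = arr[0][0] + arr[1][1]  # -> out = 44

Answer: 44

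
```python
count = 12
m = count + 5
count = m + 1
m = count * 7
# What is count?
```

Trace (tracking count):
count = 12  # -> count = 12
m = count + 5  # -> m = 17
count = m + 1  # -> count = 18
m = count * 7  # -> m = 126

Answer: 18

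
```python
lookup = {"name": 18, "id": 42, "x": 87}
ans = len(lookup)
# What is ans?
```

Trace (tracking ans):
lookup = {'name': 18, 'id': 42, 'x': 87}  # -> lookup = {'name': 18, 'id': 42, 'x': 87}
ans = len(lookup)  # -> ans = 3

Answer: 3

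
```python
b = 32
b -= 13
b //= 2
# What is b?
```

Trace (tracking b):
b = 32  # -> b = 32
b -= 13  # -> b = 19
b //= 2  # -> b = 9

Answer: 9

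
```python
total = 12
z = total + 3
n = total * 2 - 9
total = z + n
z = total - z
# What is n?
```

Answer: 15

Derivation:
Trace (tracking n):
total = 12  # -> total = 12
z = total + 3  # -> z = 15
n = total * 2 - 9  # -> n = 15
total = z + n  # -> total = 30
z = total - z  # -> z = 15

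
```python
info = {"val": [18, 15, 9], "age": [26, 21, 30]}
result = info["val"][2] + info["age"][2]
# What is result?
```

Trace (tracking result):
info = {'val': [18, 15, 9], 'age': [26, 21, 30]}  # -> info = {'val': [18, 15, 9], 'age': [26, 21, 30]}
result = info['val'][2] + info['age'][2]  # -> result = 39

Answer: 39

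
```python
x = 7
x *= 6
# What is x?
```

Trace (tracking x):
x = 7  # -> x = 7
x *= 6  # -> x = 42

Answer: 42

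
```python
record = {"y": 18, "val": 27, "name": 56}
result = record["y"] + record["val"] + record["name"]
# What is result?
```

Answer: 101

Derivation:
Trace (tracking result):
record = {'y': 18, 'val': 27, 'name': 56}  # -> record = {'y': 18, 'val': 27, 'name': 56}
result = record['y'] + record['val'] + record['name']  # -> result = 101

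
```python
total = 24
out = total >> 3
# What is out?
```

Trace (tracking out):
total = 24  # -> total = 24
out = total >> 3  # -> out = 3

Answer: 3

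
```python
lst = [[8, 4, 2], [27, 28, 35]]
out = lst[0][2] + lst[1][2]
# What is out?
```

Trace (tracking out):
lst = [[8, 4, 2], [27, 28, 35]]  # -> lst = [[8, 4, 2], [27, 28, 35]]
out = lst[0][2] + lst[1][2]  # -> out = 37

Answer: 37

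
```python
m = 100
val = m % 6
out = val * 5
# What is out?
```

Trace (tracking out):
m = 100  # -> m = 100
val = m % 6  # -> val = 4
out = val * 5  # -> out = 20

Answer: 20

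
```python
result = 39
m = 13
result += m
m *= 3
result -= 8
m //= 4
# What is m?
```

Trace (tracking m):
result = 39  # -> result = 39
m = 13  # -> m = 13
result += m  # -> result = 52
m *= 3  # -> m = 39
result -= 8  # -> result = 44
m //= 4  # -> m = 9

Answer: 9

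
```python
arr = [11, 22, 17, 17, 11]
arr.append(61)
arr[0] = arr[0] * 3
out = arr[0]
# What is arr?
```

Trace (tracking arr):
arr = [11, 22, 17, 17, 11]  # -> arr = [11, 22, 17, 17, 11]
arr.append(61)  # -> arr = [11, 22, 17, 17, 11, 61]
arr[0] = arr[0] * 3  # -> arr = [33, 22, 17, 17, 11, 61]
out = arr[0]  # -> out = 33

Answer: [33, 22, 17, 17, 11, 61]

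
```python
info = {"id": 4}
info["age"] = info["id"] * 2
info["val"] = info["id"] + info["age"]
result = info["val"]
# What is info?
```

Answer: {'id': 4, 'age': 8, 'val': 12}

Derivation:
Trace (tracking info):
info = {'id': 4}  # -> info = {'id': 4}
info['age'] = info['id'] * 2  # -> info = {'id': 4, 'age': 8}
info['val'] = info['id'] + info['age']  # -> info = {'id': 4, 'age': 8, 'val': 12}
result = info['val']  # -> result = 12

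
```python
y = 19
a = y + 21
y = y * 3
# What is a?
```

Trace (tracking a):
y = 19  # -> y = 19
a = y + 21  # -> a = 40
y = y * 3  # -> y = 57

Answer: 40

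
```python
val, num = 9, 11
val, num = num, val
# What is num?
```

Trace (tracking num):
val, num = (9, 11)  # -> val = 9, num = 11
val, num = (num, val)  # -> val = 11, num = 9

Answer: 9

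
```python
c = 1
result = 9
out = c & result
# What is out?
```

Answer: 1

Derivation:
Trace (tracking out):
c = 1  # -> c = 1
result = 9  # -> result = 9
out = c & result  # -> out = 1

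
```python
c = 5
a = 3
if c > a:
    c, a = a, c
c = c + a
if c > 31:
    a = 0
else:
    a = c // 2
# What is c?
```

Trace (tracking c):
c = 5  # -> c = 5
a = 3  # -> a = 3
if c > a:  # condition is True
    c, a = (a, c)  # -> c = 3, a = 5
c = c + a  # -> c = 8
if c > 31:  # condition is False
else:
    a = c // 2  # -> a = 4

Answer: 8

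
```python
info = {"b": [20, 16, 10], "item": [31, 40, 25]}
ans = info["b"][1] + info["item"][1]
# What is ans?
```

Answer: 56

Derivation:
Trace (tracking ans):
info = {'b': [20, 16, 10], 'item': [31, 40, 25]}  # -> info = {'b': [20, 16, 10], 'item': [31, 40, 25]}
ans = info['b'][1] + info['item'][1]  # -> ans = 56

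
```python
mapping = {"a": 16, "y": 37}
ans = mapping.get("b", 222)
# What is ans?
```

Trace (tracking ans):
mapping = {'a': 16, 'y': 37}  # -> mapping = {'a': 16, 'y': 37}
ans = mapping.get('b', 222)  # -> ans = 222

Answer: 222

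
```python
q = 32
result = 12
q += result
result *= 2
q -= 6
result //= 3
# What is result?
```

Trace (tracking result):
q = 32  # -> q = 32
result = 12  # -> result = 12
q += result  # -> q = 44
result *= 2  # -> result = 24
q -= 6  # -> q = 38
result //= 3  # -> result = 8

Answer: 8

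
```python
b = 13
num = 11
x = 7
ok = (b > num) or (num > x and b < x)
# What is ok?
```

Trace (tracking ok):
b = 13  # -> b = 13
num = 11  # -> num = 11
x = 7  # -> x = 7
ok = b > num or (num > x and b < x)  # -> ok = True

Answer: True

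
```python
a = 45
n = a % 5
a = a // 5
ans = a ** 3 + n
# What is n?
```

Trace (tracking n):
a = 45  # -> a = 45
n = a % 5  # -> n = 0
a = a // 5  # -> a = 9
ans = a ** 3 + n  # -> ans = 729

Answer: 0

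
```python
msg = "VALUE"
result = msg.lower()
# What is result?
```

Trace (tracking result):
msg = 'VALUE'  # -> msg = 'VALUE'
result = msg.lower()  # -> result = 'value'

Answer: 'value'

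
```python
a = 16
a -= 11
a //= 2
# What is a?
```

Answer: 2

Derivation:
Trace (tracking a):
a = 16  # -> a = 16
a -= 11  # -> a = 5
a //= 2  # -> a = 2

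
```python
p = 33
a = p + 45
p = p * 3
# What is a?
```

Trace (tracking a):
p = 33  # -> p = 33
a = p + 45  # -> a = 78
p = p * 3  # -> p = 99

Answer: 78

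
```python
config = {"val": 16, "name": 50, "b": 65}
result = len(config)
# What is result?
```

Answer: 3

Derivation:
Trace (tracking result):
config = {'val': 16, 'name': 50, 'b': 65}  # -> config = {'val': 16, 'name': 50, 'b': 65}
result = len(config)  # -> result = 3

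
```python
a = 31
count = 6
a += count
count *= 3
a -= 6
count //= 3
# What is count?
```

Trace (tracking count):
a = 31  # -> a = 31
count = 6  # -> count = 6
a += count  # -> a = 37
count *= 3  # -> count = 18
a -= 6  # -> a = 31
count //= 3  # -> count = 6

Answer: 6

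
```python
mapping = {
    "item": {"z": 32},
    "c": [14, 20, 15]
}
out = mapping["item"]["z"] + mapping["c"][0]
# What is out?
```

Trace (tracking out):
mapping = {'item': {'z': 32}, 'c': [14, 20, 15]}  # -> mapping = {'item': {'z': 32}, 'c': [14, 20, 15]}
out = mapping['item']['z'] + mapping['c'][0]  # -> out = 46

Answer: 46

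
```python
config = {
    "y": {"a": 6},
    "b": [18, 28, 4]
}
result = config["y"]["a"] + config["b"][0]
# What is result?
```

Trace (tracking result):
config = {'y': {'a': 6}, 'b': [18, 28, 4]}  # -> config = {'y': {'a': 6}, 'b': [18, 28, 4]}
result = config['y']['a'] + config['b'][0]  # -> result = 24

Answer: 24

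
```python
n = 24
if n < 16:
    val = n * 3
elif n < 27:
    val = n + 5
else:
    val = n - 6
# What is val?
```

Answer: 29

Derivation:
Trace (tracking val):
n = 24  # -> n = 24
if n < 16:  # condition is False
elif n < 27:  # condition is True
    val = n + 5  # -> val = 29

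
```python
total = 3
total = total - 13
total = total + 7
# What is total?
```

Trace (tracking total):
total = 3  # -> total = 3
total = total - 13  # -> total = -10
total = total + 7  # -> total = -3

Answer: -3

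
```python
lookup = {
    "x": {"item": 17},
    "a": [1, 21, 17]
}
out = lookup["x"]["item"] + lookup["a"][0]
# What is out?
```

Trace (tracking out):
lookup = {'x': {'item': 17}, 'a': [1, 21, 17]}  # -> lookup = {'x': {'item': 17}, 'a': [1, 21, 17]}
out = lookup['x']['item'] + lookup['a'][0]  # -> out = 18

Answer: 18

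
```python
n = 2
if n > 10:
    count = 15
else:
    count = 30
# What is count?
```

Trace (tracking count):
n = 2  # -> n = 2
if n > 10:  # condition is False
else:
    count = 30  # -> count = 30

Answer: 30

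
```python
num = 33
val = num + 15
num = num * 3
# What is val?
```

Trace (tracking val):
num = 33  # -> num = 33
val = num + 15  # -> val = 48
num = num * 3  # -> num = 99

Answer: 48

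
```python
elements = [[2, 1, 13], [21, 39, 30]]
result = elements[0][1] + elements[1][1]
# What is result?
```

Answer: 40

Derivation:
Trace (tracking result):
elements = [[2, 1, 13], [21, 39, 30]]  # -> elements = [[2, 1, 13], [21, 39, 30]]
result = elements[0][1] + elements[1][1]  # -> result = 40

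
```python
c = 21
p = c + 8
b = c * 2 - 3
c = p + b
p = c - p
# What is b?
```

Answer: 39

Derivation:
Trace (tracking b):
c = 21  # -> c = 21
p = c + 8  # -> p = 29
b = c * 2 - 3  # -> b = 39
c = p + b  # -> c = 68
p = c - p  # -> p = 39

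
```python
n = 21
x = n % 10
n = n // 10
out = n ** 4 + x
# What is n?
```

Trace (tracking n):
n = 21  # -> n = 21
x = n % 10  # -> x = 1
n = n // 10  # -> n = 2
out = n ** 4 + x  # -> out = 17

Answer: 2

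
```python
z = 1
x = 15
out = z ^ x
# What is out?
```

Answer: 14

Derivation:
Trace (tracking out):
z = 1  # -> z = 1
x = 15  # -> x = 15
out = z ^ x  # -> out = 14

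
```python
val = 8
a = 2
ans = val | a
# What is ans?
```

Answer: 10

Derivation:
Trace (tracking ans):
val = 8  # -> val = 8
a = 2  # -> a = 2
ans = val | a  # -> ans = 10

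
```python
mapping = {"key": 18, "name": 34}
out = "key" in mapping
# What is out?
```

Answer: True

Derivation:
Trace (tracking out):
mapping = {'key': 18, 'name': 34}  # -> mapping = {'key': 18, 'name': 34}
out = 'key' in mapping  # -> out = True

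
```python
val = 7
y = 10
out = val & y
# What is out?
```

Trace (tracking out):
val = 7  # -> val = 7
y = 10  # -> y = 10
out = val & y  # -> out = 2

Answer: 2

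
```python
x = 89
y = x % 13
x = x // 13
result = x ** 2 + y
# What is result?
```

Trace (tracking result):
x = 89  # -> x = 89
y = x % 13  # -> y = 11
x = x // 13  # -> x = 6
result = x ** 2 + y  # -> result = 47

Answer: 47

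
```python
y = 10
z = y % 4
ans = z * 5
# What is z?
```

Answer: 2

Derivation:
Trace (tracking z):
y = 10  # -> y = 10
z = y % 4  # -> z = 2
ans = z * 5  # -> ans = 10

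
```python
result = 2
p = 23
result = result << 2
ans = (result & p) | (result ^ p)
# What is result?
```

Answer: 8

Derivation:
Trace (tracking result):
result = 2  # -> result = 2
p = 23  # -> p = 23
result = result << 2  # -> result = 8
ans = result & p | result ^ p  # -> ans = 31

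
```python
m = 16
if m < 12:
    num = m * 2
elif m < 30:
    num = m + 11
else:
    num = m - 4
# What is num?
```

Answer: 27

Derivation:
Trace (tracking num):
m = 16  # -> m = 16
if m < 12:  # condition is False
elif m < 30:  # condition is True
    num = m + 11  # -> num = 27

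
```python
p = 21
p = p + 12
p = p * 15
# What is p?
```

Answer: 495

Derivation:
Trace (tracking p):
p = 21  # -> p = 21
p = p + 12  # -> p = 33
p = p * 15  # -> p = 495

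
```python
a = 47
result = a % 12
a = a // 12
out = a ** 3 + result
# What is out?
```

Answer: 38

Derivation:
Trace (tracking out):
a = 47  # -> a = 47
result = a % 12  # -> result = 11
a = a // 12  # -> a = 3
out = a ** 3 + result  # -> out = 38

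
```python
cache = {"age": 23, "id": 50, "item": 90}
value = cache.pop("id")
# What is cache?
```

Trace (tracking cache):
cache = {'age': 23, 'id': 50, 'item': 90}  # -> cache = {'age': 23, 'id': 50, 'item': 90}
value = cache.pop('id')  # -> value = 50

Answer: {'age': 23, 'item': 90}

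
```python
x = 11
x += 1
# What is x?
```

Answer: 12

Derivation:
Trace (tracking x):
x = 11  # -> x = 11
x += 1  # -> x = 12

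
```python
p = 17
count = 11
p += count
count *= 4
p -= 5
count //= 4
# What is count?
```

Answer: 11

Derivation:
Trace (tracking count):
p = 17  # -> p = 17
count = 11  # -> count = 11
p += count  # -> p = 28
count *= 4  # -> count = 44
p -= 5  # -> p = 23
count //= 4  # -> count = 11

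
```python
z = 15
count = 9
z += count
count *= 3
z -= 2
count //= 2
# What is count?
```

Answer: 13

Derivation:
Trace (tracking count):
z = 15  # -> z = 15
count = 9  # -> count = 9
z += count  # -> z = 24
count *= 3  # -> count = 27
z -= 2  # -> z = 22
count //= 2  # -> count = 13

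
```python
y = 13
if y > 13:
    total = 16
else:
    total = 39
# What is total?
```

Trace (tracking total):
y = 13  # -> y = 13
if y > 13:  # condition is False
else:
    total = 39  # -> total = 39

Answer: 39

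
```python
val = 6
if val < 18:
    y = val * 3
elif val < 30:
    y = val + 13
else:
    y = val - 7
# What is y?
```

Trace (tracking y):
val = 6  # -> val = 6
if val < 18:  # condition is True
    y = val * 3  # -> y = 18

Answer: 18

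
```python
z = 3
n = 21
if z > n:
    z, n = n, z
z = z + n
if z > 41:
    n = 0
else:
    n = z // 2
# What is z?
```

Answer: 24

Derivation:
Trace (tracking z):
z = 3  # -> z = 3
n = 21  # -> n = 21
if z > n:  # condition is False
z = z + n  # -> z = 24
if z > 41:  # condition is False
else:
    n = z // 2  # -> n = 12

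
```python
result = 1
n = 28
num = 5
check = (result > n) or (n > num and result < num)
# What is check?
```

Trace (tracking check):
result = 1  # -> result = 1
n = 28  # -> n = 28
num = 5  # -> num = 5
check = result > n or (n > num and result < num)  # -> check = True

Answer: True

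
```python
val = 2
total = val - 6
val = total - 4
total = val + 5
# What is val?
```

Trace (tracking val):
val = 2  # -> val = 2
total = val - 6  # -> total = -4
val = total - 4  # -> val = -8
total = val + 5  # -> total = -3

Answer: -8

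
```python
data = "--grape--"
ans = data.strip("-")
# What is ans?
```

Answer: 'grape'

Derivation:
Trace (tracking ans):
data = '--grape--'  # -> data = '--grape--'
ans = data.strip('-')  # -> ans = 'grape'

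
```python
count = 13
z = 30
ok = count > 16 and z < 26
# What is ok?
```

Trace (tracking ok):
count = 13  # -> count = 13
z = 30  # -> z = 30
ok = count > 16 and z < 26  # -> ok = False

Answer: False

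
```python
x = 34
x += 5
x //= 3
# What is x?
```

Trace (tracking x):
x = 34  # -> x = 34
x += 5  # -> x = 39
x //= 3  # -> x = 13

Answer: 13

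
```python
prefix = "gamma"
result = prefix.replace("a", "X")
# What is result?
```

Trace (tracking result):
prefix = 'gamma'  # -> prefix = 'gamma'
result = prefix.replace('a', 'X')  # -> result = 'gXmmX'

Answer: 'gXmmX'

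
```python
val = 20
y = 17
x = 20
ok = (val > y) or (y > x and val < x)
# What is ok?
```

Answer: True

Derivation:
Trace (tracking ok):
val = 20  # -> val = 20
y = 17  # -> y = 17
x = 20  # -> x = 20
ok = val > y or (y > x and val < x)  # -> ok = True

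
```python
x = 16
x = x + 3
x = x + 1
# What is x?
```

Trace (tracking x):
x = 16  # -> x = 16
x = x + 3  # -> x = 19
x = x + 1  # -> x = 20

Answer: 20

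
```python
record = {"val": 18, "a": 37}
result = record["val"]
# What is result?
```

Trace (tracking result):
record = {'val': 18, 'a': 37}  # -> record = {'val': 18, 'a': 37}
result = record['val']  # -> result = 18

Answer: 18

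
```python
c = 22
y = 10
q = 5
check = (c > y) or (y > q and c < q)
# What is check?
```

Answer: True

Derivation:
Trace (tracking check):
c = 22  # -> c = 22
y = 10  # -> y = 10
q = 5  # -> q = 5
check = c > y or (y > q and c < q)  # -> check = True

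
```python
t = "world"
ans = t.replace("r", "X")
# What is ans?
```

Answer: 'woXld'

Derivation:
Trace (tracking ans):
t = 'world'  # -> t = 'world'
ans = t.replace('r', 'X')  # -> ans = 'woXld'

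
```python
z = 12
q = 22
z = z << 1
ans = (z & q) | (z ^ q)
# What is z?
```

Trace (tracking z):
z = 12  # -> z = 12
q = 22  # -> q = 22
z = z << 1  # -> z = 24
ans = z & q | z ^ q  # -> ans = 30

Answer: 24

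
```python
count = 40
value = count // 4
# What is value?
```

Trace (tracking value):
count = 40  # -> count = 40
value = count // 4  # -> value = 10

Answer: 10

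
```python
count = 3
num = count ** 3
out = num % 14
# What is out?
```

Answer: 13

Derivation:
Trace (tracking out):
count = 3  # -> count = 3
num = count ** 3  # -> num = 27
out = num % 14  # -> out = 13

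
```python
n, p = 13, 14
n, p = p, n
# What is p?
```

Answer: 13

Derivation:
Trace (tracking p):
n, p = (13, 14)  # -> n = 13, p = 14
n, p = (p, n)  # -> n = 14, p = 13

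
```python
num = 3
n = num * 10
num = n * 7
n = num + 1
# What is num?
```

Answer: 210

Derivation:
Trace (tracking num):
num = 3  # -> num = 3
n = num * 10  # -> n = 30
num = n * 7  # -> num = 210
n = num + 1  # -> n = 211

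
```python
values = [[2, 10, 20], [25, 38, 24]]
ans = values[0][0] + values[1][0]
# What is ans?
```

Answer: 27

Derivation:
Trace (tracking ans):
values = [[2, 10, 20], [25, 38, 24]]  # -> values = [[2, 10, 20], [25, 38, 24]]
ans = values[0][0] + values[1][0]  # -> ans = 27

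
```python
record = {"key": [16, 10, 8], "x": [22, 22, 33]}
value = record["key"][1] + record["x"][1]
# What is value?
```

Trace (tracking value):
record = {'key': [16, 10, 8], 'x': [22, 22, 33]}  # -> record = {'key': [16, 10, 8], 'x': [22, 22, 33]}
value = record['key'][1] + record['x'][1]  # -> value = 32

Answer: 32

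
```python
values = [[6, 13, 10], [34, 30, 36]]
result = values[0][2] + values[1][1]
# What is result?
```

Answer: 40

Derivation:
Trace (tracking result):
values = [[6, 13, 10], [34, 30, 36]]  # -> values = [[6, 13, 10], [34, 30, 36]]
result = values[0][2] + values[1][1]  # -> result = 40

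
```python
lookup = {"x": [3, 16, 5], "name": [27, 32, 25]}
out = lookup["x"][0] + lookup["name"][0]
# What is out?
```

Trace (tracking out):
lookup = {'x': [3, 16, 5], 'name': [27, 32, 25]}  # -> lookup = {'x': [3, 16, 5], 'name': [27, 32, 25]}
out = lookup['x'][0] + lookup['name'][0]  # -> out = 30

Answer: 30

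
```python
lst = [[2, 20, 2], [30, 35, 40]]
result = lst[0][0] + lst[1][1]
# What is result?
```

Answer: 37

Derivation:
Trace (tracking result):
lst = [[2, 20, 2], [30, 35, 40]]  # -> lst = [[2, 20, 2], [30, 35, 40]]
result = lst[0][0] + lst[1][1]  # -> result = 37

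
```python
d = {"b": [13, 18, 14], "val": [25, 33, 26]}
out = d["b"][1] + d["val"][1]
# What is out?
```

Answer: 51

Derivation:
Trace (tracking out):
d = {'b': [13, 18, 14], 'val': [25, 33, 26]}  # -> d = {'b': [13, 18, 14], 'val': [25, 33, 26]}
out = d['b'][1] + d['val'][1]  # -> out = 51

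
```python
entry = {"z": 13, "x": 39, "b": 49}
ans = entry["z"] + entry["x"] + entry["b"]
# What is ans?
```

Trace (tracking ans):
entry = {'z': 13, 'x': 39, 'b': 49}  # -> entry = {'z': 13, 'x': 39, 'b': 49}
ans = entry['z'] + entry['x'] + entry['b']  # -> ans = 101

Answer: 101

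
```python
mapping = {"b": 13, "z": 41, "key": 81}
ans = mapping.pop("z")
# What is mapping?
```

Answer: {'b': 13, 'key': 81}

Derivation:
Trace (tracking mapping):
mapping = {'b': 13, 'z': 41, 'key': 81}  # -> mapping = {'b': 13, 'z': 41, 'key': 81}
ans = mapping.pop('z')  # -> ans = 41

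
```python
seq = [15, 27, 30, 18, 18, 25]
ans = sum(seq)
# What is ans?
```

Answer: 133

Derivation:
Trace (tracking ans):
seq = [15, 27, 30, 18, 18, 25]  # -> seq = [15, 27, 30, 18, 18, 25]
ans = sum(seq)  # -> ans = 133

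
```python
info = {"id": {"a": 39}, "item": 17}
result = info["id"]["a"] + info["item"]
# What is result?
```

Trace (tracking result):
info = {'id': {'a': 39}, 'item': 17}  # -> info = {'id': {'a': 39}, 'item': 17}
result = info['id']['a'] + info['item']  # -> result = 56

Answer: 56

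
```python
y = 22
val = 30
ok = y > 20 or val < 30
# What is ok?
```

Trace (tracking ok):
y = 22  # -> y = 22
val = 30  # -> val = 30
ok = y > 20 or val < 30  # -> ok = True

Answer: True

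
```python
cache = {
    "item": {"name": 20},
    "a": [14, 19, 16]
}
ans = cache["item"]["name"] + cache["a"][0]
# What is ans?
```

Answer: 34

Derivation:
Trace (tracking ans):
cache = {'item': {'name': 20}, 'a': [14, 19, 16]}  # -> cache = {'item': {'name': 20}, 'a': [14, 19, 16]}
ans = cache['item']['name'] + cache['a'][0]  # -> ans = 34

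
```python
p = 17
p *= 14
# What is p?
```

Answer: 238

Derivation:
Trace (tracking p):
p = 17  # -> p = 17
p *= 14  # -> p = 238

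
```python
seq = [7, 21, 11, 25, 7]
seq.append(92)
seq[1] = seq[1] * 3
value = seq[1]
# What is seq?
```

Trace (tracking seq):
seq = [7, 21, 11, 25, 7]  # -> seq = [7, 21, 11, 25, 7]
seq.append(92)  # -> seq = [7, 21, 11, 25, 7, 92]
seq[1] = seq[1] * 3  # -> seq = [7, 63, 11, 25, 7, 92]
value = seq[1]  # -> value = 63

Answer: [7, 63, 11, 25, 7, 92]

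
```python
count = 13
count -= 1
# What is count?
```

Answer: 12

Derivation:
Trace (tracking count):
count = 13  # -> count = 13
count -= 1  # -> count = 12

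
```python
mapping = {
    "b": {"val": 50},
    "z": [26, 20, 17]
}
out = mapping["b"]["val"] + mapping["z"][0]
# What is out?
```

Answer: 76

Derivation:
Trace (tracking out):
mapping = {'b': {'val': 50}, 'z': [26, 20, 17]}  # -> mapping = {'b': {'val': 50}, 'z': [26, 20, 17]}
out = mapping['b']['val'] + mapping['z'][0]  # -> out = 76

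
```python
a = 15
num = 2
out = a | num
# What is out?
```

Answer: 15

Derivation:
Trace (tracking out):
a = 15  # -> a = 15
num = 2  # -> num = 2
out = a | num  # -> out = 15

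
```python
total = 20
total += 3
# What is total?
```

Answer: 23

Derivation:
Trace (tracking total):
total = 20  # -> total = 20
total += 3  # -> total = 23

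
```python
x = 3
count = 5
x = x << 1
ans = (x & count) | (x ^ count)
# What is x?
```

Answer: 6

Derivation:
Trace (tracking x):
x = 3  # -> x = 3
count = 5  # -> count = 5
x = x << 1  # -> x = 6
ans = x & count | x ^ count  # -> ans = 7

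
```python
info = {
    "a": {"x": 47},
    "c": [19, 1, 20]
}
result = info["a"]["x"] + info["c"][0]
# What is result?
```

Answer: 66

Derivation:
Trace (tracking result):
info = {'a': {'x': 47}, 'c': [19, 1, 20]}  # -> info = {'a': {'x': 47}, 'c': [19, 1, 20]}
result = info['a']['x'] + info['c'][0]  # -> result = 66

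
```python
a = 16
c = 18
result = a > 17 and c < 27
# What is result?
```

Trace (tracking result):
a = 16  # -> a = 16
c = 18  # -> c = 18
result = a > 17 and c < 27  # -> result = False

Answer: False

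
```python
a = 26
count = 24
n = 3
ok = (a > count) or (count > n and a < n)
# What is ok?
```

Trace (tracking ok):
a = 26  # -> a = 26
count = 24  # -> count = 24
n = 3  # -> n = 3
ok = a > count or (count > n and a < n)  # -> ok = True

Answer: True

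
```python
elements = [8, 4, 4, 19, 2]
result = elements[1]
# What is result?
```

Trace (tracking result):
elements = [8, 4, 4, 19, 2]  # -> elements = [8, 4, 4, 19, 2]
result = elements[1]  # -> result = 4

Answer: 4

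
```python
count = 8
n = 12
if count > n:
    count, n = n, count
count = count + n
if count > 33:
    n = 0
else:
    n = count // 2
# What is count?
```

Answer: 20

Derivation:
Trace (tracking count):
count = 8  # -> count = 8
n = 12  # -> n = 12
if count > n:  # condition is False
count = count + n  # -> count = 20
if count > 33:  # condition is False
else:
    n = count // 2  # -> n = 10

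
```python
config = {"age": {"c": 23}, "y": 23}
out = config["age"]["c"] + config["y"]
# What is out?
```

Answer: 46

Derivation:
Trace (tracking out):
config = {'age': {'c': 23}, 'y': 23}  # -> config = {'age': {'c': 23}, 'y': 23}
out = config['age']['c'] + config['y']  # -> out = 46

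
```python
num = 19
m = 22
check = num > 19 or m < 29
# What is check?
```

Trace (tracking check):
num = 19  # -> num = 19
m = 22  # -> m = 22
check = num > 19 or m < 29  # -> check = True

Answer: True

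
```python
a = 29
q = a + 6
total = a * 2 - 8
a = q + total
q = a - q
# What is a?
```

Trace (tracking a):
a = 29  # -> a = 29
q = a + 6  # -> q = 35
total = a * 2 - 8  # -> total = 50
a = q + total  # -> a = 85
q = a - q  # -> q = 50

Answer: 85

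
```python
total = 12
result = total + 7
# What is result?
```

Trace (tracking result):
total = 12  # -> total = 12
result = total + 7  # -> result = 19

Answer: 19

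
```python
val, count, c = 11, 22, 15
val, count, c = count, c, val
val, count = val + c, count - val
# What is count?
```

Trace (tracking count):
val, count, c = (11, 22, 15)  # -> val = 11, count = 22, c = 15
val, count, c = (count, c, val)  # -> val = 22, count = 15, c = 11
val, count = (val + c, count - val)  # -> val = 33, count = -7

Answer: -7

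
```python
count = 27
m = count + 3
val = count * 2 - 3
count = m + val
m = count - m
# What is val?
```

Trace (tracking val):
count = 27  # -> count = 27
m = count + 3  # -> m = 30
val = count * 2 - 3  # -> val = 51
count = m + val  # -> count = 81
m = count - m  # -> m = 51

Answer: 51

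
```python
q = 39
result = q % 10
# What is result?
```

Answer: 9

Derivation:
Trace (tracking result):
q = 39  # -> q = 39
result = q % 10  # -> result = 9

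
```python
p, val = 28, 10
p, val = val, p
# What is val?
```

Answer: 28

Derivation:
Trace (tracking val):
p, val = (28, 10)  # -> p = 28, val = 10
p, val = (val, p)  # -> p = 10, val = 28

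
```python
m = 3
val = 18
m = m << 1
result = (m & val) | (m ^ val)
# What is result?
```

Trace (tracking result):
m = 3  # -> m = 3
val = 18  # -> val = 18
m = m << 1  # -> m = 6
result = m & val | m ^ val  # -> result = 22

Answer: 22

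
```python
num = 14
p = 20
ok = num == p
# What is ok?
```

Trace (tracking ok):
num = 14  # -> num = 14
p = 20  # -> p = 20
ok = num == p  # -> ok = False

Answer: False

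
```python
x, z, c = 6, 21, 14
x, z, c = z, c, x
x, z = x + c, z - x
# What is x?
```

Answer: 27

Derivation:
Trace (tracking x):
x, z, c = (6, 21, 14)  # -> x = 6, z = 21, c = 14
x, z, c = (z, c, x)  # -> x = 21, z = 14, c = 6
x, z = (x + c, z - x)  # -> x = 27, z = -7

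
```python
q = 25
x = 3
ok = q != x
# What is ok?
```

Trace (tracking ok):
q = 25  # -> q = 25
x = 3  # -> x = 3
ok = q != x  # -> ok = True

Answer: True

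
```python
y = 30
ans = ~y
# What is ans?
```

Trace (tracking ans):
y = 30  # -> y = 30
ans = ~y  # -> ans = -31

Answer: -31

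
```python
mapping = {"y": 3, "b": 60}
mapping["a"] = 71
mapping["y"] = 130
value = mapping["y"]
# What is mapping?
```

Trace (tracking mapping):
mapping = {'y': 3, 'b': 60}  # -> mapping = {'y': 3, 'b': 60}
mapping['a'] = 71  # -> mapping = {'y': 3, 'b': 60, 'a': 71}
mapping['y'] = 130  # -> mapping = {'y': 130, 'b': 60, 'a': 71}
value = mapping['y']  # -> value = 130

Answer: {'y': 130, 'b': 60, 'a': 71}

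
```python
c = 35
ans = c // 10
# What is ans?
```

Answer: 3

Derivation:
Trace (tracking ans):
c = 35  # -> c = 35
ans = c // 10  # -> ans = 3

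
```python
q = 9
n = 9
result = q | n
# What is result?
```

Trace (tracking result):
q = 9  # -> q = 9
n = 9  # -> n = 9
result = q | n  # -> result = 9

Answer: 9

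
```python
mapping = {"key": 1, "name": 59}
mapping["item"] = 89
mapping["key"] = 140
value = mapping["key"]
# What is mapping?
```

Answer: {'key': 140, 'name': 59, 'item': 89}

Derivation:
Trace (tracking mapping):
mapping = {'key': 1, 'name': 59}  # -> mapping = {'key': 1, 'name': 59}
mapping['item'] = 89  # -> mapping = {'key': 1, 'name': 59, 'item': 89}
mapping['key'] = 140  # -> mapping = {'key': 140, 'name': 59, 'item': 89}
value = mapping['key']  # -> value = 140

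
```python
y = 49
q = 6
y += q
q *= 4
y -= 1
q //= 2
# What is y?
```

Answer: 54

Derivation:
Trace (tracking y):
y = 49  # -> y = 49
q = 6  # -> q = 6
y += q  # -> y = 55
q *= 4  # -> q = 24
y -= 1  # -> y = 54
q //= 2  # -> q = 12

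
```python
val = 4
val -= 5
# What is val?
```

Trace (tracking val):
val = 4  # -> val = 4
val -= 5  # -> val = -1

Answer: -1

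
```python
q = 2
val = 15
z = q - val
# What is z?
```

Answer: -13

Derivation:
Trace (tracking z):
q = 2  # -> q = 2
val = 15  # -> val = 15
z = q - val  # -> z = -13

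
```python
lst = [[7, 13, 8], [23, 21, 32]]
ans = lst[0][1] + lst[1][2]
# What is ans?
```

Answer: 45

Derivation:
Trace (tracking ans):
lst = [[7, 13, 8], [23, 21, 32]]  # -> lst = [[7, 13, 8], [23, 21, 32]]
ans = lst[0][1] + lst[1][2]  # -> ans = 45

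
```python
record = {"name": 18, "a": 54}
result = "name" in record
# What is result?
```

Trace (tracking result):
record = {'name': 18, 'a': 54}  # -> record = {'name': 18, 'a': 54}
result = 'name' in record  # -> result = True

Answer: True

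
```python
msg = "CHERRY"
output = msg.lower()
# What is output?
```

Trace (tracking output):
msg = 'CHERRY'  # -> msg = 'CHERRY'
output = msg.lower()  # -> output = 'cherry'

Answer: 'cherry'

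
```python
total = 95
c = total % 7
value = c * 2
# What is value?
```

Answer: 8

Derivation:
Trace (tracking value):
total = 95  # -> total = 95
c = total % 7  # -> c = 4
value = c * 2  # -> value = 8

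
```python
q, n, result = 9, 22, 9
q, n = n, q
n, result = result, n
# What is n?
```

Trace (tracking n):
q, n, result = (9, 22, 9)  # -> q = 9, n = 22, result = 9
q, n = (n, q)  # -> q = 22, n = 9
n, result = (result, n)  # -> n = 9, result = 9

Answer: 9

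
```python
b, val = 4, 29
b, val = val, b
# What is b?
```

Answer: 29

Derivation:
Trace (tracking b):
b, val = (4, 29)  # -> b = 4, val = 29
b, val = (val, b)  # -> b = 29, val = 4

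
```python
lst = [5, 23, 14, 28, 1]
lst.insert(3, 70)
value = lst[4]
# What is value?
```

Trace (tracking value):
lst = [5, 23, 14, 28, 1]  # -> lst = [5, 23, 14, 28, 1]
lst.insert(3, 70)  # -> lst = [5, 23, 14, 70, 28, 1]
value = lst[4]  # -> value = 28

Answer: 28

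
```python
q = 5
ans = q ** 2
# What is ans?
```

Trace (tracking ans):
q = 5  # -> q = 5
ans = q ** 2  # -> ans = 25

Answer: 25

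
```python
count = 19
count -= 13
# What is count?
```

Trace (tracking count):
count = 19  # -> count = 19
count -= 13  # -> count = 6

Answer: 6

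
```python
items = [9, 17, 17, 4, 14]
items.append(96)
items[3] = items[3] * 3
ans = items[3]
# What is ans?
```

Answer: 12

Derivation:
Trace (tracking ans):
items = [9, 17, 17, 4, 14]  # -> items = [9, 17, 17, 4, 14]
items.append(96)  # -> items = [9, 17, 17, 4, 14, 96]
items[3] = items[3] * 3  # -> items = [9, 17, 17, 12, 14, 96]
ans = items[3]  # -> ans = 12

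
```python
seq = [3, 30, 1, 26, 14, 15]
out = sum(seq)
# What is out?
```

Trace (tracking out):
seq = [3, 30, 1, 26, 14, 15]  # -> seq = [3, 30, 1, 26, 14, 15]
out = sum(seq)  # -> out = 89

Answer: 89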